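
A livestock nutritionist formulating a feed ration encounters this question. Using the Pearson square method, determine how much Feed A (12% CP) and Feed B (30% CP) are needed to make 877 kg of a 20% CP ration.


parts_A = CP_b - target = 30 - 20 = 10
parts_B = target - CP_a = 20 - 12 = 8
total_parts = 10 + 8 = 18
Feed A = 877 * 10 / 18 = 487.22 kg
Feed B = 877 * 8 / 18 = 389.78 kg

487.22 kg


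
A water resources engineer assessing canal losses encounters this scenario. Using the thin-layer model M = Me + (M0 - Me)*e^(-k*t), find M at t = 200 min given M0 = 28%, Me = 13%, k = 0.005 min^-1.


M = Me + (M0 - Me) * e^(-k*t)
  = 13 + (28 - 13) * e^(-0.005*200)
  = 13 + 15 * e^(-1)
  = 13 + 15 * 0.36788
  = 13 + 5.5182
  = 18.52%


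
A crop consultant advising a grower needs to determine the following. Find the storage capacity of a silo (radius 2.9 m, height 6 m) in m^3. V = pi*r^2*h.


V = pi * r^2 * h
  = pi * 2.9^2 * 6
  = pi * 8.41 * 6
  = 158.52 m^3


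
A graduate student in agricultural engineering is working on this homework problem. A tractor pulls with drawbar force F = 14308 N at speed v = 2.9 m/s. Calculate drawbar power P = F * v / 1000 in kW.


P = F * v / 1000
  = 14308 * 2.9 / 1000
  = 41493.20 / 1000
  = 41.49 kW


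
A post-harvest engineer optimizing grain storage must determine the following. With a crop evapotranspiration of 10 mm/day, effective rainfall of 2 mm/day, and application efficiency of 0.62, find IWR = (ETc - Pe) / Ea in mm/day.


IWR = (ETc - Pe) / Ea
    = (10 - 2) / 0.62
    = 8 / 0.62
    = 12.90 mm/day


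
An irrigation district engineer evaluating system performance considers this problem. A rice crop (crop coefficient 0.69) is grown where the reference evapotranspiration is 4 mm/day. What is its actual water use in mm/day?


ETc = Kc * ET0
    = 0.69 * 4
    = 2.76 mm/day


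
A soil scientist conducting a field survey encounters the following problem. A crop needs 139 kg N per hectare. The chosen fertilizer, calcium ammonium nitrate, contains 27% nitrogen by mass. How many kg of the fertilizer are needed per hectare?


Rate = N_required / (N_content / 100)
     = 139 / (27 / 100)
     = 139 / 0.27
     = 514.81 kg/ha


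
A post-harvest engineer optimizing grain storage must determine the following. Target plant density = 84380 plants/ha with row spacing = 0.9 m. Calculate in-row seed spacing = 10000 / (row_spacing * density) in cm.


spacing = 10000 / (row_sp * density)
        = 10000 / (0.9 * 84380)
        = 10000 / 75942
        = 0.13168 m = 13.17 cm


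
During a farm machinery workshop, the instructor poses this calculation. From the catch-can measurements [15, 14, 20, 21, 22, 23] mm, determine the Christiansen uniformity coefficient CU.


xbar = 115 / 6 = 19.167
sum|xi - xbar| = 18.667
CU = 100 * (1 - 18.667 / (6 * 19.167))
   = 100 * (1 - 0.1623)
   = 83.77%


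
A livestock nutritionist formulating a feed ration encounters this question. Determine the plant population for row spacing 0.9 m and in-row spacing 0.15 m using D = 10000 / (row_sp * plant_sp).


D = 10000 / (row_sp * plant_sp)
  = 10000 / (0.9 * 0.15)
  = 10000 / 0.1350
  = 74074.07 plants/ha


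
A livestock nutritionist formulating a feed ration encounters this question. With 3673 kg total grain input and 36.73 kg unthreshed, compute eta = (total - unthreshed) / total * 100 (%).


eta = (total - unthreshed) / total * 100
    = (3673 - 36.73) / 3673 * 100
    = 3636.27 / 3673 * 100
    = 99%


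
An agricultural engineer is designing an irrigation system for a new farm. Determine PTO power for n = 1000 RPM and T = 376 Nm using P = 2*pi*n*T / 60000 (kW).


P = 2*pi*n*T / 60000
  = 2*pi * 1000 * 376 / 60000
  = 2362477.68 / 60000
  = 39.37 kW


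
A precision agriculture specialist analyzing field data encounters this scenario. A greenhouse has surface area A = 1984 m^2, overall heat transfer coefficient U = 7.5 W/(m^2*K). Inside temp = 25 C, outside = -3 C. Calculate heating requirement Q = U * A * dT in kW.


dT = 25 - (-3) = 28 K
Q = U * A * dT
  = 7.5 * 1984 * 28
  = 416640 W = 416.64 kW


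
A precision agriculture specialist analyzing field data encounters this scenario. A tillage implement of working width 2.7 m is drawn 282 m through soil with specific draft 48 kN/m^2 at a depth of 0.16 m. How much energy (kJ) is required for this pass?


E = k * d * w * L
  = 48 * 0.16 * 2.7 * 282
  = 5847.55 kJ


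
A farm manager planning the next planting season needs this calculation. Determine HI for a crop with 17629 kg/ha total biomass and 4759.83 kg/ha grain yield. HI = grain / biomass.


HI = grain_yield / biomass
   = 4759.83 / 17629
   = 0.27


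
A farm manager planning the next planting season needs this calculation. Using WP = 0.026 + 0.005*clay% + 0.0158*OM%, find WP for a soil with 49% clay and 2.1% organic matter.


WP = 0.026 + 0.005*49 + 0.0158*2.1
   = 0.026 + 0.2450 + 0.0332
   = 0.3042


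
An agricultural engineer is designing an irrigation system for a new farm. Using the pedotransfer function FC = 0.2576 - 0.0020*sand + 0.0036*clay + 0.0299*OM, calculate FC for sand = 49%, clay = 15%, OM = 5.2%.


FC = 0.2576 - 0.0020*49 + 0.0036*15 + 0.0299*5.2
   = 0.2576 - 0.0980 + 0.0540 + 0.1555
   = 0.3691


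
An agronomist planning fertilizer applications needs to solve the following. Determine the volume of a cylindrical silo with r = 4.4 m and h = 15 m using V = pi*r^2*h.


V = pi * r^2 * h
  = pi * 4.4^2 * 15
  = pi * 19.36 * 15
  = 912.32 m^3


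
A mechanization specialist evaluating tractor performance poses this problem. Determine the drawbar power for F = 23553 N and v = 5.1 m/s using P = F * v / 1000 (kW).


P = F * v / 1000
  = 23553 * 5.1 / 1000
  = 120120.30 / 1000
  = 120.12 kW


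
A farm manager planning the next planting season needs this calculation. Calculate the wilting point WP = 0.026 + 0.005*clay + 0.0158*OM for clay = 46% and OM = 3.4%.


WP = 0.026 + 0.005*46 + 0.0158*3.4
   = 0.026 + 0.2300 + 0.0537
   = 0.3097


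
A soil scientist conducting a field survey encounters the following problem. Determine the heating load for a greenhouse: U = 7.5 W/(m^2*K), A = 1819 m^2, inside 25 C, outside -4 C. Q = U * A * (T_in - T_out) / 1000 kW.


dT = 25 - (-4) = 29 K
Q = U * A * dT
  = 7.5 * 1819 * 29
  = 395632.50 W = 395.63 kW


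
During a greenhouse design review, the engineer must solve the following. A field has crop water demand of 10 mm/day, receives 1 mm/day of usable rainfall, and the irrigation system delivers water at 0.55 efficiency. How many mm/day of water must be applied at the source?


IWR = (ETc - Pe) / Ea
    = (10 - 1) / 0.55
    = 9 / 0.55
    = 16.36 mm/day


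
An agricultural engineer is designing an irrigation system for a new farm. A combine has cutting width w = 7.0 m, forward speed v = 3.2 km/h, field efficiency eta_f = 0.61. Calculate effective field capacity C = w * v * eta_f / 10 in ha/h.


C = w * v * eta_f / 10
  = 7.0 * 3.2 * 0.61 / 10
  = 13.66 / 10
  = 1.37 ha/h


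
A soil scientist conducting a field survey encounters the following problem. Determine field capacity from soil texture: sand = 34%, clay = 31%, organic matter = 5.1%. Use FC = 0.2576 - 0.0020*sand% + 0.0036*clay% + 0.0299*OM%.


FC = 0.2576 - 0.0020*34 + 0.0036*31 + 0.0299*5.1
   = 0.2576 - 0.0680 + 0.1116 + 0.1525
   = 0.4537


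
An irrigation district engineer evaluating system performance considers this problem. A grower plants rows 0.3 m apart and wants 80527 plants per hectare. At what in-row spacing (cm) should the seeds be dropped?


spacing = 10000 / (row_sp * density)
        = 10000 / (0.3 * 80527)
        = 10000 / 24158.10
        = 0.41394 m = 41.39 cm


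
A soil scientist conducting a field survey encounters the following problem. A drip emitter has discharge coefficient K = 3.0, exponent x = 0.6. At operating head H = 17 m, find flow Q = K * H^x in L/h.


Q = K * H^x
  = 3.0 * 17^0.6
  = 3.0 * 5.4736
  = 16.42 L/h


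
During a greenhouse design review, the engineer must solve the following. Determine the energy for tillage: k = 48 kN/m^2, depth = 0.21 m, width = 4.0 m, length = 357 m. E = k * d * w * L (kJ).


E = k * d * w * L
  = 48 * 0.21 * 4.0 * 357
  = 14394.24 kJ


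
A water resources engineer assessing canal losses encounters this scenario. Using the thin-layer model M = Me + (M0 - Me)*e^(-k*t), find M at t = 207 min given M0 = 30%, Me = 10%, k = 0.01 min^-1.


M = Me + (M0 - Me) * e^(-k*t)
  = 10 + (30 - 10) * e^(-0.01*207)
  = 10 + 20 * e^(-2.070)
  = 10 + 20 * 0.12619
  = 10 + 2.5237
  = 12.52%


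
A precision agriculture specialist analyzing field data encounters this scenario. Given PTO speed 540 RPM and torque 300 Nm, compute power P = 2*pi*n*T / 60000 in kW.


P = 2*pi*n*T / 60000
  = 2*pi * 540 * 300 / 60000
  = 1017876.02 / 60000
  = 16.96 kW


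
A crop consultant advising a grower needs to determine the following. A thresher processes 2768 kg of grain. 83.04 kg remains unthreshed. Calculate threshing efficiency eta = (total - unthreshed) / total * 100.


eta = (total - unthreshed) / total * 100
    = (2768 - 83.04) / 2768 * 100
    = 2684.96 / 2768 * 100
    = 97%


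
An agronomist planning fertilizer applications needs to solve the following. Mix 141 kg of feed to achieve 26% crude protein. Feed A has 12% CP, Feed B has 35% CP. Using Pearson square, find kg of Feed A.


parts_A = CP_b - target = 35 - 26 = 9
parts_B = target - CP_a = 26 - 12 = 14
total_parts = 9 + 14 = 23
Feed A = 141 * 9 / 23 = 55.17 kg
Feed B = 141 * 14 / 23 = 85.83 kg

55.17 kg


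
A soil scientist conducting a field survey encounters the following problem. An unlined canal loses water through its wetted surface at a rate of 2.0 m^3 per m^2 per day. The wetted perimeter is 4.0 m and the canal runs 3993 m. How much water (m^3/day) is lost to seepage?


S = C * P * L
  = 2.0 * 4.0 * 3993
  = 31944 m^3/day


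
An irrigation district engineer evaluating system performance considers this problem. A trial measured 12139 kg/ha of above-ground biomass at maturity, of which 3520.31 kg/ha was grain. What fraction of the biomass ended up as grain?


HI = grain_yield / biomass
   = 3520.31 / 12139
   = 0.29


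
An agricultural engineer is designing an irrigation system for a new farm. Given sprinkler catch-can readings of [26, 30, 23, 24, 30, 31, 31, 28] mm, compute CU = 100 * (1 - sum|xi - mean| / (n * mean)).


xbar = 223 / 8 = 27.875
sum|xi - xbar| = 21.250
CU = 100 * (1 - 21.250 / (8 * 27.875))
   = 100 * (1 - 0.0953)
   = 90.47%


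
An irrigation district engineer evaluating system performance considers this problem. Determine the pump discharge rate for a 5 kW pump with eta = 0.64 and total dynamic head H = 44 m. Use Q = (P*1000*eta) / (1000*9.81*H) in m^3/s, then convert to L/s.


Q = (P * 1000 * eta) / (rho * g * H)
  = (5 * 1000 * 0.64) / (1000 * 9.81 * 44)
  = 3200 / 431640
  = 0.00741 m^3/s = 7.41 L/s


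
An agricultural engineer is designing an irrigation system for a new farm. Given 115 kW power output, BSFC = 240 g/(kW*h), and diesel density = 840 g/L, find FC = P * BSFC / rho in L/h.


FC = P * BSFC / rho_fuel
   = 115 * 240 / 840
   = 27600 / 840
   = 32.86 L/h


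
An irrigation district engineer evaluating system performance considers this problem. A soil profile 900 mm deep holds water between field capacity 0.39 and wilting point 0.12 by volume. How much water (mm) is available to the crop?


AW = (FC - WP) * D
   = (0.39 - 0.12) * 900
   = 0.27 * 900
   = 243 mm


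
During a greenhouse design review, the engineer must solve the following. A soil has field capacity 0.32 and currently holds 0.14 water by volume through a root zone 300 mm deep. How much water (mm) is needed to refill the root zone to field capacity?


SMD = (FC - theta) * D
    = (0.32 - 0.14) * 300
    = 0.180 * 300
    = 54 mm


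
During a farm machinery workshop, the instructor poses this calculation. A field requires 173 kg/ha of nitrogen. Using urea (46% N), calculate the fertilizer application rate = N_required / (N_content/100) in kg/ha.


Rate = N_required / (N_content / 100)
     = 173 / (46 / 100)
     = 173 / 0.46
     = 376.09 kg/ha


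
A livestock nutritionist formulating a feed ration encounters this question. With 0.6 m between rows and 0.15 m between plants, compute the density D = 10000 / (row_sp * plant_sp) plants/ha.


D = 10000 / (row_sp * plant_sp)
  = 10000 / (0.6 * 0.15)
  = 10000 / 0.0900
  = 111111.11 plants/ha


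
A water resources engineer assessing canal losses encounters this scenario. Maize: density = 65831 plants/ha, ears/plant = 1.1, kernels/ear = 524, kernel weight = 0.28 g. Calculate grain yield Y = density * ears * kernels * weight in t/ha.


Y = density * ears * kernels * kw
  = 65831 * 1.1 * 524 * 0.28 g/ha
  = 10624596.75 g/ha
  = 10624.60 kg/ha = 10.62 t/ha


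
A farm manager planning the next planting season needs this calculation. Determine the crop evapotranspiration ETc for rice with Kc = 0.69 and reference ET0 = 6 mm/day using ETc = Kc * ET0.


ETc = Kc * ET0
    = 0.69 * 6
    = 4.14 mm/day


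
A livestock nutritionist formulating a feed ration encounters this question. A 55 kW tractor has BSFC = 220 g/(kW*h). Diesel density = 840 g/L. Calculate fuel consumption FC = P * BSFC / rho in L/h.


FC = P * BSFC / rho_fuel
   = 55 * 220 / 840
   = 12100 / 840
   = 14.40 L/h


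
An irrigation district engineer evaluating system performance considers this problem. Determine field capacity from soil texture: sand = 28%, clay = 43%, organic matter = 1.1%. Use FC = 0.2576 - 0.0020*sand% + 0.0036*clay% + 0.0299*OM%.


FC = 0.2576 - 0.0020*28 + 0.0036*43 + 0.0299*1.1
   = 0.2576 - 0.0560 + 0.1548 + 0.0329
   = 0.3893


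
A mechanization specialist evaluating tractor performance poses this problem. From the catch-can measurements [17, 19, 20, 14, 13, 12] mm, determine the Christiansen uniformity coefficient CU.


xbar = 95 / 6 = 15.833
sum|xi - xbar| = 17
CU = 100 * (1 - 17 / (6 * 15.833))
   = 100 * (1 - 0.1789)
   = 82.11%


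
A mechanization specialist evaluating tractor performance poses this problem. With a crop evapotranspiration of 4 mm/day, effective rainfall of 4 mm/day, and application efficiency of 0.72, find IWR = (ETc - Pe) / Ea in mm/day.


IWR = (ETc - Pe) / Ea
    = (4 - 4) / 0.72
    = 0 / 0.72
    = 0 mm/day


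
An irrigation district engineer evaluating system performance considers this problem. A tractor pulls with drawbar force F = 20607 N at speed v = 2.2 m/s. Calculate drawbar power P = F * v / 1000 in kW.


P = F * v / 1000
  = 20607 * 2.2 / 1000
  = 45335.40 / 1000
  = 45.34 kW


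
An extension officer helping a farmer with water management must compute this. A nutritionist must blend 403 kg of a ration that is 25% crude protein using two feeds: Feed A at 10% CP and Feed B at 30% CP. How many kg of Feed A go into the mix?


parts_A = CP_b - target = 30 - 25 = 5
parts_B = target - CP_a = 25 - 10 = 15
total_parts = 5 + 15 = 20
Feed A = 403 * 5 / 20 = 100.75 kg
Feed B = 403 * 15 / 20 = 302.25 kg

100.75 kg


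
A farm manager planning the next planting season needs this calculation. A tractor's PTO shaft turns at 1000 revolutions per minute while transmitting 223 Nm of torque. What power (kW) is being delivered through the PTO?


P = 2*pi*n*T / 60000
  = 2*pi * 1000 * 223 / 60000
  = 1401150.32 / 60000
  = 23.35 kW


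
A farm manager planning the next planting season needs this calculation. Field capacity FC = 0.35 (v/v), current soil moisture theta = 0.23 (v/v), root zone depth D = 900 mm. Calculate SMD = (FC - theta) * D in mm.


SMD = (FC - theta) * D
    = (0.35 - 0.23) * 900
    = 0.120 * 900
    = 108 mm


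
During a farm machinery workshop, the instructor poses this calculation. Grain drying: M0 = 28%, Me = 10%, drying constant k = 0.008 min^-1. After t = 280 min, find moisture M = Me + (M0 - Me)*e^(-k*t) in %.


M = Me + (M0 - Me) * e^(-k*t)
  = 10 + (28 - 10) * e^(-0.008*280)
  = 10 + 18 * e^(-2.240)
  = 10 + 18 * 0.10646
  = 10 + 1.9163
  = 11.92%


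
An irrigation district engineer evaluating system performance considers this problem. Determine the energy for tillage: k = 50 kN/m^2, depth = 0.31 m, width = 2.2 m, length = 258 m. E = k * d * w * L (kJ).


E = k * d * w * L
  = 50 * 0.31 * 2.2 * 258
  = 8797.80 kJ


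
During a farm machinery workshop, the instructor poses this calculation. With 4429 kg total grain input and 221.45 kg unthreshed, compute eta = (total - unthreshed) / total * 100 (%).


eta = (total - unthreshed) / total * 100
    = (4429 - 221.45) / 4429 * 100
    = 4207.55 / 4429 * 100
    = 95%


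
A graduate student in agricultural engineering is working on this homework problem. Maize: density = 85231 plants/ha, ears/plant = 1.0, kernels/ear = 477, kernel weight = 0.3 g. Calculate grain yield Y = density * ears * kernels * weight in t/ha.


Y = density * ears * kernels * kw
  = 85231 * 1.0 * 477 * 0.3 g/ha
  = 12196556.10 g/ha
  = 12196.56 kg/ha = 12.20 t/ha


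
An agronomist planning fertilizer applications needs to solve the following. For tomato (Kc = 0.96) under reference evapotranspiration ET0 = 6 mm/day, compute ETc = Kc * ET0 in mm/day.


ETc = Kc * ET0
    = 0.96 * 6
    = 5.76 mm/day


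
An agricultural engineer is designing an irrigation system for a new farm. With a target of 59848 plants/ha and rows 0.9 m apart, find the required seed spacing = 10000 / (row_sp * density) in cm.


spacing = 10000 / (row_sp * density)
        = 10000 / (0.9 * 59848)
        = 10000 / 53863.20
        = 0.18566 m = 18.57 cm


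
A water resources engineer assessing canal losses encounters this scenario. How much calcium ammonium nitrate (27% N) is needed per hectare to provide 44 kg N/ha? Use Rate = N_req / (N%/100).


Rate = N_required / (N_content / 100)
     = 44 / (27 / 100)
     = 44 / 0.27
     = 162.96 kg/ha


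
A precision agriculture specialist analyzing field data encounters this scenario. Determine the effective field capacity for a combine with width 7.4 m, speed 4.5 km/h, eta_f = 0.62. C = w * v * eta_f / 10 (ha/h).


C = w * v * eta_f / 10
  = 7.4 * 4.5 * 0.62 / 10
  = 20.65 / 10
  = 2.06 ha/h


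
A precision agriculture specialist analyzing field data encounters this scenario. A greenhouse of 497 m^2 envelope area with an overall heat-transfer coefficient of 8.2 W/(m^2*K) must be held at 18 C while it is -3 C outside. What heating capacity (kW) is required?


dT = 18 - (-3) = 21 K
Q = U * A * dT
  = 8.2 * 497 * 21
  = 85583.40 W = 85.58 kW


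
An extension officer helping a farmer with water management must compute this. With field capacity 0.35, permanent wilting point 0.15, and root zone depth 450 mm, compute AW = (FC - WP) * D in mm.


AW = (FC - WP) * D
   = (0.35 - 0.15) * 450
   = 0.20 * 450
   = 90 mm


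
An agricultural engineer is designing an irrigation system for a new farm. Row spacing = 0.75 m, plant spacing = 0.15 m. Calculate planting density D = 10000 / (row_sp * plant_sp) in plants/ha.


D = 10000 / (row_sp * plant_sp)
  = 10000 / (0.75 * 0.15)
  = 10000 / 0.1125
  = 88888.89 plants/ha


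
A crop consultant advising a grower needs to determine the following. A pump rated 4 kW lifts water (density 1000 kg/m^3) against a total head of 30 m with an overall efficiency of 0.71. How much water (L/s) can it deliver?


Q = (P * 1000 * eta) / (rho * g * H)
  = (4 * 1000 * 0.71) / (1000 * 9.81 * 30)
  = 2840 / 294300
  = 0.00965 m^3/s = 9.65 L/s


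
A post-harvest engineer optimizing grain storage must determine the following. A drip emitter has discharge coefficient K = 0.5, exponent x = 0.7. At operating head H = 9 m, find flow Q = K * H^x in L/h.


Q = K * H^x
  = 0.5 * 9^0.7
  = 0.5 * 4.6555
  = 2.33 L/h


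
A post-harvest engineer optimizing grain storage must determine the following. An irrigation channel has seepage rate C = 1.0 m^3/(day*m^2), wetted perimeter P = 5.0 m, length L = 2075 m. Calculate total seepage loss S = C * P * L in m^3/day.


S = C * P * L
  = 1.0 * 5.0 * 2075
  = 10375 m^3/day


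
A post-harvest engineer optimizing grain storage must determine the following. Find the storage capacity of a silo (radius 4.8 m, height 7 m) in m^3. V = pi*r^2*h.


V = pi * r^2 * h
  = pi * 4.8^2 * 7
  = pi * 23.04 * 7
  = 506.68 m^3


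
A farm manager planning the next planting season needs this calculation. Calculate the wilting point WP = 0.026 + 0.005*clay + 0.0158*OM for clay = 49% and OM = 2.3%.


WP = 0.026 + 0.005*49 + 0.0158*2.3
   = 0.026 + 0.2450 + 0.0363
   = 0.3073


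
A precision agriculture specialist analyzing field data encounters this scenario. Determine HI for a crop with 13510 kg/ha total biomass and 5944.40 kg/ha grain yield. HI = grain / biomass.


HI = grain_yield / biomass
   = 5944.40 / 13510
   = 0.44


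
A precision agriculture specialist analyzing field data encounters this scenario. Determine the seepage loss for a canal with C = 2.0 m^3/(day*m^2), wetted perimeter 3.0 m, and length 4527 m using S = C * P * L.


S = C * P * L
  = 2.0 * 3.0 * 4527
  = 27162 m^3/day


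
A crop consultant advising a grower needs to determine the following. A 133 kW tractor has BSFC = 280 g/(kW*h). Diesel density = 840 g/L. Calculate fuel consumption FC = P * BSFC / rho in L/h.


FC = P * BSFC / rho_fuel
   = 133 * 280 / 840
   = 37240 / 840
   = 44.33 L/h


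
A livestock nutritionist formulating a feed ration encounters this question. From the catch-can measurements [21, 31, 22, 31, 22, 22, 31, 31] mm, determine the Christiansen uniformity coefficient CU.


xbar = 211 / 8 = 26.375
sum|xi - xbar| = 37
CU = 100 * (1 - 37 / (8 * 26.375))
   = 100 * (1 - 0.1754)
   = 82.46%


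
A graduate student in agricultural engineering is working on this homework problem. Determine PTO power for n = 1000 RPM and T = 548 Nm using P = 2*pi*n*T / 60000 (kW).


P = 2*pi*n*T / 60000
  = 2*pi * 1000 * 548 / 60000
  = 3443185.55 / 60000
  = 57.39 kW


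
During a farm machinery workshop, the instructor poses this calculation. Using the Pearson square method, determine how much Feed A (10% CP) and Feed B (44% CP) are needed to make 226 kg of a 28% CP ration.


parts_A = CP_b - target = 44 - 28 = 16
parts_B = target - CP_a = 28 - 10 = 18
total_parts = 16 + 18 = 34
Feed A = 226 * 16 / 34 = 106.35 kg
Feed B = 226 * 18 / 34 = 119.65 kg

106.35 kg


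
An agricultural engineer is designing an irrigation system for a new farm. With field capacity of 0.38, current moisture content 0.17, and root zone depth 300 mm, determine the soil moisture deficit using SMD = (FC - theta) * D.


SMD = (FC - theta) * D
    = (0.38 - 0.17) * 300
    = 0.210 * 300
    = 63 mm


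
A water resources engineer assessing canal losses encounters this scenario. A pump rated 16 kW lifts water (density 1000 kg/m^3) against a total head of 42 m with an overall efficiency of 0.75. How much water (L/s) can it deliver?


Q = (P * 1000 * eta) / (rho * g * H)
  = (16 * 1000 * 0.75) / (1000 * 9.81 * 42)
  = 12000 / 412020
  = 0.02912 m^3/s = 29.12 L/s


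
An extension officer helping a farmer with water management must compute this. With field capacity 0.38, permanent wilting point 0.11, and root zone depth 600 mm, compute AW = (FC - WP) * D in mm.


AW = (FC - WP) * D
   = (0.38 - 0.11) * 600
   = 0.27 * 600
   = 162 mm


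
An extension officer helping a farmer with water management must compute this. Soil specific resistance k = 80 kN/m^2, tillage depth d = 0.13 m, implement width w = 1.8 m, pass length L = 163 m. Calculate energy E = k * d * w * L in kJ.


E = k * d * w * L
  = 80 * 0.13 * 1.8 * 163
  = 3051.36 kJ


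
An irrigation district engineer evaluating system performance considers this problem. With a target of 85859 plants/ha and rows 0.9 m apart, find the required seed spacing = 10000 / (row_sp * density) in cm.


spacing = 10000 / (row_sp * density)
        = 10000 / (0.9 * 85859)
        = 10000 / 77273.10
        = 0.12941 m = 12.94 cm


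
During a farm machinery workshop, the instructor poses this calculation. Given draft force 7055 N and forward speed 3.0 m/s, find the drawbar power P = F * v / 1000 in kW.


P = F * v / 1000
  = 7055 * 3.0 / 1000
  = 21165 / 1000
  = 21.17 kW


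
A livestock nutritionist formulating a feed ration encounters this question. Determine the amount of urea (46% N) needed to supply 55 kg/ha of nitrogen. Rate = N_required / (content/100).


Rate = N_required / (N_content / 100)
     = 55 / (46 / 100)
     = 55 / 0.46
     = 119.57 kg/ha


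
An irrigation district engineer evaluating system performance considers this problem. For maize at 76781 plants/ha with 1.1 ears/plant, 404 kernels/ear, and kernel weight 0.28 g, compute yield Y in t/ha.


Y = density * ears * kernels * kw
  = 76781 * 1.1 * 404 * 0.28 g/ha
  = 9554013.39 g/ha
  = 9554.01 kg/ha = 9.55 t/ha


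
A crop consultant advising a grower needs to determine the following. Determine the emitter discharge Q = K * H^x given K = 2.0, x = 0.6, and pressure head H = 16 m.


Q = K * H^x
  = 2.0 * 16^0.6
  = 2.0 * 5.2780
  = 10.56 L/h


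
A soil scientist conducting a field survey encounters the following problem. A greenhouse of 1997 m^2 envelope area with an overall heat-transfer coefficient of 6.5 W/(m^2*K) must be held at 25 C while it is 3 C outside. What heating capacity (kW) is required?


dT = 25 - (3) = 22 K
Q = U * A * dT
  = 6.5 * 1997 * 22
  = 285571 W = 285.57 kW


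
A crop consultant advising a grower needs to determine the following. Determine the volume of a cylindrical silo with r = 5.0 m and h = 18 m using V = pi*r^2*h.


V = pi * r^2 * h
  = pi * 5.0^2 * 18
  = pi * 25 * 18
  = 1413.72 m^3


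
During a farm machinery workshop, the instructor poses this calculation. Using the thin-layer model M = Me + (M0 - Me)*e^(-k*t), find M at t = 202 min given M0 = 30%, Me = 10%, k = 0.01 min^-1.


M = Me + (M0 - Me) * e^(-k*t)
  = 10 + (30 - 10) * e^(-0.01*202)
  = 10 + 20 * e^(-2.020)
  = 10 + 20 * 0.13266
  = 10 + 2.6531
  = 12.65%


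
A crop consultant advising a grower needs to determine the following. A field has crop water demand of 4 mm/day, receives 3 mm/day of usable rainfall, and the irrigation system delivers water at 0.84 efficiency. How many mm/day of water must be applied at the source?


IWR = (ETc - Pe) / Ea
    = (4 - 3) / 0.84
    = 1 / 0.84
    = 1.19 mm/day


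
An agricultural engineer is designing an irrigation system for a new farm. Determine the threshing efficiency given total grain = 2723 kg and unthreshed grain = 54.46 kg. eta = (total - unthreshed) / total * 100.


eta = (total - unthreshed) / total * 100
    = (2723 - 54.46) / 2723 * 100
    = 2668.54 / 2723 * 100
    = 98%


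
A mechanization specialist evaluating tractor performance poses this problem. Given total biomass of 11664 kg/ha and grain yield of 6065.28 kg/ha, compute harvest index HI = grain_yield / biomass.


HI = grain_yield / biomass
   = 6065.28 / 11664
   = 0.52


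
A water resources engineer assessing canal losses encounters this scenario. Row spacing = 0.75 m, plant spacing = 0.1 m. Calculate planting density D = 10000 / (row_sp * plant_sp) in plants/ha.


D = 10000 / (row_sp * plant_sp)
  = 10000 / (0.75 * 0.1)
  = 10000 / 0.0750
  = 133333.33 plants/ha


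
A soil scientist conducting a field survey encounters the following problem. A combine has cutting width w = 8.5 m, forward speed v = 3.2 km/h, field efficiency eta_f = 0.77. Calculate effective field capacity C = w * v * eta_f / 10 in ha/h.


C = w * v * eta_f / 10
  = 8.5 * 3.2 * 0.77 / 10
  = 20.94 / 10
  = 2.09 ha/h


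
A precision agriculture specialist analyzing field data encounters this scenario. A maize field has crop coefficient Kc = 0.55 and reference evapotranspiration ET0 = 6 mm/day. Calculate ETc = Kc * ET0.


ETc = Kc * ET0
    = 0.55 * 6
    = 3.30 mm/day


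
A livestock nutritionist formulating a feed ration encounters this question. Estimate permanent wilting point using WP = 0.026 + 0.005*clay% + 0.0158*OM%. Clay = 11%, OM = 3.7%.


WP = 0.026 + 0.005*11 + 0.0158*3.7
   = 0.026 + 0.0550 + 0.0585
   = 0.1395


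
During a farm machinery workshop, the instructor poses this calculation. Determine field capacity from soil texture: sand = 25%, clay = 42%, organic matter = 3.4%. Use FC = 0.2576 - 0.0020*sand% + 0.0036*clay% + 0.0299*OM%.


FC = 0.2576 - 0.0020*25 + 0.0036*42 + 0.0299*3.4
   = 0.2576 - 0.0500 + 0.1512 + 0.1017
   = 0.4605


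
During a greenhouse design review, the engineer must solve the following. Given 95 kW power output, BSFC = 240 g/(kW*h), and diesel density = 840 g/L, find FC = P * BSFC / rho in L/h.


FC = P * BSFC / rho_fuel
   = 95 * 240 / 840
   = 22800 / 840
   = 27.14 L/h


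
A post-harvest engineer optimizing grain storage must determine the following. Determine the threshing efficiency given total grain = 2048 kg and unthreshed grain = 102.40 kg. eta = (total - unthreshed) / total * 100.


eta = (total - unthreshed) / total * 100
    = (2048 - 102.40) / 2048 * 100
    = 1945.60 / 2048 * 100
    = 95%


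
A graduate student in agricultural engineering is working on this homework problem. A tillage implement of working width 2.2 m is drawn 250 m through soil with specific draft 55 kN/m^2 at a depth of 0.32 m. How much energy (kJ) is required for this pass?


E = k * d * w * L
  = 55 * 0.32 * 2.2 * 250
  = 9680 kJ


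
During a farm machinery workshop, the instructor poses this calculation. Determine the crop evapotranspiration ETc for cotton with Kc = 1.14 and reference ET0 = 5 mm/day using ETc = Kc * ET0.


ETc = Kc * ET0
    = 1.14 * 5
    = 5.70 mm/day


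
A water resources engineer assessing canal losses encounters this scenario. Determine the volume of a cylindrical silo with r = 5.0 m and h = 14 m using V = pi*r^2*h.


V = pi * r^2 * h
  = pi * 5.0^2 * 14
  = pi * 25 * 14
  = 1099.56 m^3


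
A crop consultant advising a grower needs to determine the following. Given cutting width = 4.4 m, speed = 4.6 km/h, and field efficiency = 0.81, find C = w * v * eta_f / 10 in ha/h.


C = w * v * eta_f / 10
  = 4.4 * 4.6 * 0.81 / 10
  = 16.39 / 10
  = 1.64 ha/h


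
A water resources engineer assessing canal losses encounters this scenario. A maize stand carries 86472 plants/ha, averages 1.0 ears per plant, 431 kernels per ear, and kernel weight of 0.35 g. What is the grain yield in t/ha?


Y = density * ears * kernels * kw
  = 86472 * 1.0 * 431 * 0.35 g/ha
  = 13044301.20 g/ha
  = 13044.30 kg/ha = 13.04 t/ha


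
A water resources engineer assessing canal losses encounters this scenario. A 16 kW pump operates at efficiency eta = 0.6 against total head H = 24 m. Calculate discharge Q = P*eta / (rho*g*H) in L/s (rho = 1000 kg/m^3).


Q = (P * 1000 * eta) / (rho * g * H)
  = (16 * 1000 * 0.6) / (1000 * 9.81 * 24)
  = 9600 / 235440
  = 0.04077 m^3/s = 40.77 L/s


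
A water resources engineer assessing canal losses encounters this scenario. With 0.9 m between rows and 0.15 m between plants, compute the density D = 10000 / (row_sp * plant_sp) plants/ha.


D = 10000 / (row_sp * plant_sp)
  = 10000 / (0.9 * 0.15)
  = 10000 / 0.1350
  = 74074.07 plants/ha


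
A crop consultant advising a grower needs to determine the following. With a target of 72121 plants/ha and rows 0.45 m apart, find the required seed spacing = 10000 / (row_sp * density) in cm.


spacing = 10000 / (row_sp * density)
        = 10000 / (0.45 * 72121)
        = 10000 / 32454.45
        = 0.30812 m = 30.81 cm


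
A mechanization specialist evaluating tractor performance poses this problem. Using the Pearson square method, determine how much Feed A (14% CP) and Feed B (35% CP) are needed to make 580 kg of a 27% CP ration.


parts_A = CP_b - target = 35 - 27 = 8
parts_B = target - CP_a = 27 - 14 = 13
total_parts = 8 + 13 = 21
Feed A = 580 * 8 / 21 = 220.95 kg
Feed B = 580 * 13 / 21 = 359.05 kg

220.95 kg


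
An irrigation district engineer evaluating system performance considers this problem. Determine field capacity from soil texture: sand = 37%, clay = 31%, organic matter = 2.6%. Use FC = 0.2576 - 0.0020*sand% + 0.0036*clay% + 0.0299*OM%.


FC = 0.2576 - 0.0020*37 + 0.0036*31 + 0.0299*2.6
   = 0.2576 - 0.0740 + 0.1116 + 0.0777
   = 0.3729


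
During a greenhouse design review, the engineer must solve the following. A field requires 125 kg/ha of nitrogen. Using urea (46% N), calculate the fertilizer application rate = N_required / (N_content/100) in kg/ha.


Rate = N_required / (N_content / 100)
     = 125 / (46 / 100)
     = 125 / 0.46
     = 271.74 kg/ha


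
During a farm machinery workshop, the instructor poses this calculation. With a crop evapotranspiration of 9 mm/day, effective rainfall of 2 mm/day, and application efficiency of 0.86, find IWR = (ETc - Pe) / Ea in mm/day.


IWR = (ETc - Pe) / Ea
    = (9 - 2) / 0.86
    = 7 / 0.86
    = 8.14 mm/day


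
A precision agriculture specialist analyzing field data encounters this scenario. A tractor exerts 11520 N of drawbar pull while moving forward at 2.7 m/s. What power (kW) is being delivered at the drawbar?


P = F * v / 1000
  = 11520 * 2.7 / 1000
  = 31104 / 1000
  = 31.10 kW


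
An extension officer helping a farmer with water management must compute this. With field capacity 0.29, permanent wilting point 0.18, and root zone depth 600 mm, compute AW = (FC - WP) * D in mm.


AW = (FC - WP) * D
   = (0.29 - 0.18) * 600
   = 0.11 * 600
   = 66 mm


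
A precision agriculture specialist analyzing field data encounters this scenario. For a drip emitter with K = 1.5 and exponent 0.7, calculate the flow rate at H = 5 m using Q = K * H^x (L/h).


Q = K * H^x
  = 1.5 * 5^0.7
  = 1.5 * 3.0852
  = 4.63 L/h


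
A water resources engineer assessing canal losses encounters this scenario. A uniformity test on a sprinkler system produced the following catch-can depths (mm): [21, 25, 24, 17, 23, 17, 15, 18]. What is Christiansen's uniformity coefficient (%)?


xbar = 160 / 8 = 20
sum|xi - xbar| = 26
CU = 100 * (1 - 26 / (8 * 20))
   = 100 * (1 - 0.1625)
   = 83.75%


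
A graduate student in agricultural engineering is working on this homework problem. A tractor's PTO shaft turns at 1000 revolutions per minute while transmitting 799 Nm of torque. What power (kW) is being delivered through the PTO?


P = 2*pi*n*T / 60000
  = 2*pi * 1000 * 799 / 60000
  = 5020265.06 / 60000
  = 83.67 kW


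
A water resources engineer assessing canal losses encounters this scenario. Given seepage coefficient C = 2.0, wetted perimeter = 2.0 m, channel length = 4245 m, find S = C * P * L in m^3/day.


S = C * P * L
  = 2.0 * 2.0 * 4245
  = 16980 m^3/day


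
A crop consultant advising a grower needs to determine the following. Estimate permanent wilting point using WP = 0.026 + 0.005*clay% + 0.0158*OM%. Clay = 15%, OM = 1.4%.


WP = 0.026 + 0.005*15 + 0.0158*1.4
   = 0.026 + 0.0750 + 0.0221
   = 0.1231


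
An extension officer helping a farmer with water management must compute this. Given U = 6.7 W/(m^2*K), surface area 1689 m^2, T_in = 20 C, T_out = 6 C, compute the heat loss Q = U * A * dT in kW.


dT = 20 - (6) = 14 K
Q = U * A * dT
  = 6.7 * 1689 * 14
  = 158428.20 W = 158.43 kW


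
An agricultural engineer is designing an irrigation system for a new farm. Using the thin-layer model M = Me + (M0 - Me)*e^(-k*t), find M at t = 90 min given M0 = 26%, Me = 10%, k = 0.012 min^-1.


M = Me + (M0 - Me) * e^(-k*t)
  = 10 + (26 - 10) * e^(-0.012*90)
  = 10 + 16 * e^(-1.080)
  = 10 + 16 * 0.33960
  = 10 + 5.4335
  = 15.43%


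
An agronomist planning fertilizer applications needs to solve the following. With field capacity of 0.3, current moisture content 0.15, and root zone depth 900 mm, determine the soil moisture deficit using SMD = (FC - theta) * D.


SMD = (FC - theta) * D
    = (0.3 - 0.15) * 900
    = 0.150 * 900
    = 135 mm


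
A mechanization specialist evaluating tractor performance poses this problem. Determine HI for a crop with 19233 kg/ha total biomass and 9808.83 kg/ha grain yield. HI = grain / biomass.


HI = grain_yield / biomass
   = 9808.83 / 19233
   = 0.51


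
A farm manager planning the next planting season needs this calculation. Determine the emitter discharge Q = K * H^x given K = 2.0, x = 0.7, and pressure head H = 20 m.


Q = K * H^x
  = 2.0 * 20^0.7
  = 2.0 * 8.1418
  = 16.28 L/h


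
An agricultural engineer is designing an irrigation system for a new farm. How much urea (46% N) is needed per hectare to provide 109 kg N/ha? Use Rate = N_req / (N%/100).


Rate = N_required / (N_content / 100)
     = 109 / (46 / 100)
     = 109 / 0.46
     = 236.96 kg/ha


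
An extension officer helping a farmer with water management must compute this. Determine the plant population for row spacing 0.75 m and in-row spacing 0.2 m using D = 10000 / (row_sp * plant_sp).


D = 10000 / (row_sp * plant_sp)
  = 10000 / (0.75 * 0.2)
  = 10000 / 0.1500
  = 66666.67 plants/ha


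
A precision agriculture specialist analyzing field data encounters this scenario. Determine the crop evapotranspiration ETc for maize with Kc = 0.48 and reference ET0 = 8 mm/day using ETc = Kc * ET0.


ETc = Kc * ET0
    = 0.48 * 8
    = 3.84 mm/day


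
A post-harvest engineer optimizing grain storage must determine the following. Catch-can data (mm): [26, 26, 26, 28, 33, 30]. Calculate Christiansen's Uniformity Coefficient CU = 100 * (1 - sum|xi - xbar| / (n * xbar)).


xbar = 169 / 6 = 28.167
sum|xi - xbar| = 13.333
CU = 100 * (1 - 13.333 / (6 * 28.167))
   = 100 * (1 - 0.0789)
   = 92.11%


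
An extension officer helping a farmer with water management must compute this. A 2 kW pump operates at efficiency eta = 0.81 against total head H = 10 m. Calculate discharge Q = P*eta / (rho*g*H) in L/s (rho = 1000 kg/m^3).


Q = (P * 1000 * eta) / (rho * g * H)
  = (2 * 1000 * 0.81) / (1000 * 9.81 * 10)
  = 1620 / 98100
  = 0.01651 m^3/s = 16.51 L/s


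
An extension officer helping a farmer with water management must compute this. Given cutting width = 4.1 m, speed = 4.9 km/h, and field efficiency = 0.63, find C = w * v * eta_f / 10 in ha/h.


C = w * v * eta_f / 10
  = 4.1 * 4.9 * 0.63 / 10
  = 12.66 / 10
  = 1.27 ha/h


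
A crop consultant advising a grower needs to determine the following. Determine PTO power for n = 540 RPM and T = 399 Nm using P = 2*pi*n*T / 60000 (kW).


P = 2*pi*n*T / 60000
  = 2*pi * 540 * 399 / 60000
  = 1353775.11 / 60000
  = 22.56 kW


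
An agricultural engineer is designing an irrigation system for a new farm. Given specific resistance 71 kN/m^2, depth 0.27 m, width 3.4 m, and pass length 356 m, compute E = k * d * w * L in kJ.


E = k * d * w * L
  = 71 * 0.27 * 3.4 * 356
  = 23203.37 kJ


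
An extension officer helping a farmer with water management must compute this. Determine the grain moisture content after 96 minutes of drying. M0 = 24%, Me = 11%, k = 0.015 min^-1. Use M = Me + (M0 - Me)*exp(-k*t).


M = Me + (M0 - Me) * e^(-k*t)
  = 11 + (24 - 11) * e^(-0.015*96)
  = 11 + 13 * e^(-1.440)
  = 11 + 13 * 0.23693
  = 11 + 3.0801
  = 14.08%


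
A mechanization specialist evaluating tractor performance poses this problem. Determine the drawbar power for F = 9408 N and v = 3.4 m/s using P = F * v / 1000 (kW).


P = F * v / 1000
  = 9408 * 3.4 / 1000
  = 31987.20 / 1000
  = 31.99 kW


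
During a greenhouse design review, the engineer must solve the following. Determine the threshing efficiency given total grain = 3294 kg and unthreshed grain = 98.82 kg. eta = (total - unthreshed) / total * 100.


eta = (total - unthreshed) / total * 100
    = (3294 - 98.82) / 3294 * 100
    = 3195.18 / 3294 * 100
    = 97%
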